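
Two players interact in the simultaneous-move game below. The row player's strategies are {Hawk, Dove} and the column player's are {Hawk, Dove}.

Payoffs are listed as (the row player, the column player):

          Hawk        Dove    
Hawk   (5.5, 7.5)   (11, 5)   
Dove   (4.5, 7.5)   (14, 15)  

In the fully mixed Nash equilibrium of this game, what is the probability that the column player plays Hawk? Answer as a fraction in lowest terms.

3/4

Let y be the probability that the column player plays Hawk. In a completely mixed equilibrium, the row player must be indifferent between Hawk and Dove.
The row player's expected payoff from Hawk is 5.5y + 11(1−y); from Dove it is 4.5y + 14(1−y).
Setting these equal: −5.5y + 11 = −9.5y + 14, so y = 3/4.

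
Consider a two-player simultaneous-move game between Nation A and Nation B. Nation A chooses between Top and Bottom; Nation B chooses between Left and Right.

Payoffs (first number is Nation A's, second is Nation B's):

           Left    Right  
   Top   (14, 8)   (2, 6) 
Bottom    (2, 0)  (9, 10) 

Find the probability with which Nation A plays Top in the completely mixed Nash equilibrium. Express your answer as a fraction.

5/6

Let r be the probability that Nation A plays Top. In a completely mixed equilibrium, Nation B must be indifferent between Left and Right.
Nation B's expected payoff from Left is 8r; from Right it is 6r + 10(1−r).
Setting these equal: 8r = −4r + 10, so r = 5/6.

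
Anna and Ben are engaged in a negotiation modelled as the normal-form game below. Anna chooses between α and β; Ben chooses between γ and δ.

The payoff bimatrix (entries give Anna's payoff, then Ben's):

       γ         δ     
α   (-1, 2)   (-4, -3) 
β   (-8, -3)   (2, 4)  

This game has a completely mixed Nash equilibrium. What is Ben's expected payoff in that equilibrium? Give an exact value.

First find p, the probability Anna plays α, from Ben's indifference between γ and δ: 2p − 3(1−p) = −3p + 4(1−p), giving p = 7/12.
Since Ben is indifferent in equilibrium, Ben's expected payoff equals the payoff from either column against (7/12, 5/12). Using γ: 2(7/12) − 3(5/12) = -1/12.

-1/12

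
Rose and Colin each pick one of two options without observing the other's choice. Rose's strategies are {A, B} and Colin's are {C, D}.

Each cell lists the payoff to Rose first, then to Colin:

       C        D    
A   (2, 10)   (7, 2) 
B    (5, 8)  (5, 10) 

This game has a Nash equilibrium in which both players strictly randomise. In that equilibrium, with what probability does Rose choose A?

1/5

Let p be the probability that Rose plays A. In a completely mixed equilibrium, Colin must be indifferent between C and D.
Colin's expected payoff from C is 10p + 8(1−p); from D it is 2p + 10(1−p).
Setting these equal: 2p + 8 = −8p + 10, so p = 1/5.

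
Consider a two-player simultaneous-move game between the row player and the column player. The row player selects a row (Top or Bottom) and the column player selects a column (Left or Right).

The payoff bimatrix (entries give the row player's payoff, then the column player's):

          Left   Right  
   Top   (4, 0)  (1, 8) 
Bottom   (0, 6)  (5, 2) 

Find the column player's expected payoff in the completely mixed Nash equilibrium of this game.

First find x, the probability the row player plays Top, from the column player's indifference between Left and Right: 6(1−x) = 8x + 2(1−x), giving x = 1/3.
Since the column player is indifferent in equilibrium, the column player's expected payoff equals the payoff from either column against (1/3, 2/3). Using Left: 6(2/3) = 4.

4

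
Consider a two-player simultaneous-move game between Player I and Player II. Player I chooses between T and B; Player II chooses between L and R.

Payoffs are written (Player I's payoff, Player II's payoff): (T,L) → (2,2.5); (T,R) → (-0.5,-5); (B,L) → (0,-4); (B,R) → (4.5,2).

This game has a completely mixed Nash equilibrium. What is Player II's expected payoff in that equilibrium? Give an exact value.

-10/9

First find x, the probability Player I plays T, from Player II's indifference between L and R: 2.5x − 4(1−x) = −5x + 2(1−x), giving x = 4/9.
Since Player II is indifferent in equilibrium, Player II's expected payoff equals the payoff from either column against (4/9, 5/9). Using L: 2.5(4/9) − 4(5/9) = -10/9.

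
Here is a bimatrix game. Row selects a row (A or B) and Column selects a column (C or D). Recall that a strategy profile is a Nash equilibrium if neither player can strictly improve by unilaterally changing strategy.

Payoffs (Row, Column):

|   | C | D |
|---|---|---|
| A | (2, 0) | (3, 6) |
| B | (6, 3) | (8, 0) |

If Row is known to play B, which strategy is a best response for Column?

C

Against B, Column earns 3 from C and 0 from D.
So C is the best response.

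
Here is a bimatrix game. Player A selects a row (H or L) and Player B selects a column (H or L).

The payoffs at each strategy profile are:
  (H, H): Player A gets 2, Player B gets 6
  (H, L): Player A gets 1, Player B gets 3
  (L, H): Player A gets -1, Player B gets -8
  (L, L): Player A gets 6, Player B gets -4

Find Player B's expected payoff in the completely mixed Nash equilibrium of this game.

0

First find x, the probability Player A plays H, from Player B's indifference between H and L: 6x − 8(1−x) = 3x − 4(1−x), giving x = 4/7.
Since Player B is indifferent in equilibrium, Player B's expected payoff equals the payoff from either column against (4/7, 3/7). Using H: 6(4/7) − 8(3/7) = 0.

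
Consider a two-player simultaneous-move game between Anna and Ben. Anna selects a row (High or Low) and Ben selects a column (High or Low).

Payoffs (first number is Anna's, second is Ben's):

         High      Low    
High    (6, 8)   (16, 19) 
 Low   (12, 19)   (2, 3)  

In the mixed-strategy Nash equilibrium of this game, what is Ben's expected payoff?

337/27

First find x, the probability Anna plays High, from Ben's indifference between High and Low: 8x + 19(1−x) = 19x + 3(1−x), giving x = 16/27.
Since Ben is indifferent in equilibrium, Ben's expected payoff equals the payoff from either column against (16/27, 11/27). Using High: 8(16/27) + 19(11/27) = 337/27.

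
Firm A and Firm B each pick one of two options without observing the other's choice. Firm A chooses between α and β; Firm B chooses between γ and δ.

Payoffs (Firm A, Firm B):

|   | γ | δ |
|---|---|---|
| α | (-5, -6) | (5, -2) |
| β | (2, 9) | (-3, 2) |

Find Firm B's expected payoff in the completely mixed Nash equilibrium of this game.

First find x, the probability Firm A plays α, from Firm B's indifference between γ and δ: −6x + 9(1−x) = −2x + 2(1−x), giving x = 7/11.
Since Firm B is indifferent in equilibrium, Firm B's expected payoff equals the payoff from either column against (7/11, 4/11). Using γ: −6(7/11) + 9(4/11) = -6/11.

-6/11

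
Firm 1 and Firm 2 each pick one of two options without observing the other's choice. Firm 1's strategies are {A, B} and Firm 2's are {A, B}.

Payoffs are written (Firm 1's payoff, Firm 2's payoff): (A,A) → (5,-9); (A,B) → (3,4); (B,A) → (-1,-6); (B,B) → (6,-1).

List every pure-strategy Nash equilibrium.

(B, B)

(A, A): Firm 2 prefers B (4 > -9) — not an equilibrium.
(A, B): Firm 1 prefers B (6 > 3) — not an equilibrium.
(B, A): Firm 1 prefers A (5 > -1); Firm 2 prefers B (-1 > -6) — not an equilibrium.
(B, B): Firm 1 gets 6 ≥ 3 from A, and Firm 2 gets -1 ≥ -6 from A — Nash equilibrium.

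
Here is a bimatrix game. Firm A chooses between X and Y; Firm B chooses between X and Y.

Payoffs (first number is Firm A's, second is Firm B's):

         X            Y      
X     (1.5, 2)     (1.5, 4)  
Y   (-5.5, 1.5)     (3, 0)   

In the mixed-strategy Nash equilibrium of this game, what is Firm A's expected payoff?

First find q, the probability Firm B plays X, from Firm A's indifference between X and Y: 1.5q + 1.5(1−q) = −5.5q + 3(1−q), giving q = 3/17.
Since Firm A is indifferent in equilibrium, Firm A's expected payoff equals the payoff from either row against (3/17, 14/17). Using X: 1.5(3/17) + 1.5(14/17) = 3/2.

3/2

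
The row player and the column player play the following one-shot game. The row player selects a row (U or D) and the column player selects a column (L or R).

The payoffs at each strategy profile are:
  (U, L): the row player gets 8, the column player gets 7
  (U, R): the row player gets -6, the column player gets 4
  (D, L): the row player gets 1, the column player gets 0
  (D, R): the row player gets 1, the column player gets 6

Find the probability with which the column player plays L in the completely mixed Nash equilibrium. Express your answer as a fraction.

Let c be the probability that the column player plays L. In a completely mixed equilibrium, the row player must be indifferent between U and D.
The row player's expected payoff from U is 8c − 6(1−c); from D it is c + (1−c).
Setting these equal: 14c − 6 = 1, so c = 1/2.

1/2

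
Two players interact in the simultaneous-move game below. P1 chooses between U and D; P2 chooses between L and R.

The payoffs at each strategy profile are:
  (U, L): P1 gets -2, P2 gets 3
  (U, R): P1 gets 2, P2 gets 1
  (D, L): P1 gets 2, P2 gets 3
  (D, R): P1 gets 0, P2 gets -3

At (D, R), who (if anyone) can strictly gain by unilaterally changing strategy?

Both

P1 at (D, R) earns 0; deviating to U yields 2 — a strict improvement.
P2 earns -3; deviating to L yields 3 — a strict improvement.
Both P1 and P2 have strictly profitable deviations.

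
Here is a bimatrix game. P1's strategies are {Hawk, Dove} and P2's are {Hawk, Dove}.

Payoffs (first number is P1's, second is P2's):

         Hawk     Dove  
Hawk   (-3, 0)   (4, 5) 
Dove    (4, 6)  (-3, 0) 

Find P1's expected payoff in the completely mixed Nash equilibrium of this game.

1/2

First find q, the probability P2 plays Hawk, from P1's indifference between Hawk and Dove: −3q + 4(1−q) = 4q − 3(1−q), giving q = 1/2.
Since P1 is indifferent in equilibrium, P1's expected payoff equals the payoff from either row against (1/2, 1/2). Using Hawk: −3(1/2) + 4(1/2) = 1/2.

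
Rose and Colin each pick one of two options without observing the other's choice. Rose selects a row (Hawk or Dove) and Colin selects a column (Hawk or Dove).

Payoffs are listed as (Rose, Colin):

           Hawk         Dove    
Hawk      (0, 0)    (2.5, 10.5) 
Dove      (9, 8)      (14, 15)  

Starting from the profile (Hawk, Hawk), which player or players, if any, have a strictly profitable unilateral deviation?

Rose at (Hawk, Hawk) earns 0; deviating to Dove yields 9 — a strict improvement.
Colin earns 0; deviating to Dove yields 10.5 — a strict improvement.
Both Rose and Colin have strictly profitable deviations.

Both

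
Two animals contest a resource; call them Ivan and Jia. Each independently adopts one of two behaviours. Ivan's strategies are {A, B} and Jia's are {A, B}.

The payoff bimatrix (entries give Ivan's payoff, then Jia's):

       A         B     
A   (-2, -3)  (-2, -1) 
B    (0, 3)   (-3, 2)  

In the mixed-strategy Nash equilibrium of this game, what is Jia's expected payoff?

First find p, the probability Ivan plays A, from Jia's indifference between A and B: −3p + 3(1−p) = −p + 2(1−p), giving p = 1/3.
Since Jia is indifferent in equilibrium, Jia's expected payoff equals the payoff from either column against (1/3, 2/3). Using A: −3(1/3) + 3(2/3) = 1.

1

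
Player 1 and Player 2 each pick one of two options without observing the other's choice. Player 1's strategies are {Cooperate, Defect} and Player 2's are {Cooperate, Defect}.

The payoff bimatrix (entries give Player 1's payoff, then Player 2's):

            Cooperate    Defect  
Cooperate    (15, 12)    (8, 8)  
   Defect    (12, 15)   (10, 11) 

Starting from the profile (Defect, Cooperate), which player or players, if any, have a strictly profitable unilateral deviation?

Player 1 at (Defect, Cooperate) earns 12; deviating to Cooperate yields 15 — a strict improvement.
Player 2 earns 15; deviating to Defect yields 11 — not better.
Only Player 1 has a strictly profitable deviation.

Player 1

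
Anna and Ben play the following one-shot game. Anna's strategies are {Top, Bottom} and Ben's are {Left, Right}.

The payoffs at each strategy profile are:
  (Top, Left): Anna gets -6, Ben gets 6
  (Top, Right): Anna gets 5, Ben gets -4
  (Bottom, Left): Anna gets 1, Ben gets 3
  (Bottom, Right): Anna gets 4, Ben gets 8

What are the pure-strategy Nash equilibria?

none

(Top, Left): Anna prefers Bottom (1 > -6) — not an equilibrium.
(Top, Right): Ben prefers Left (6 > -4) — not an equilibrium.
(Bottom, Left): Ben prefers Right (8 > 3) — not an equilibrium.
(Bottom, Right): Anna prefers Top (5 > 4) — not an equilibrium.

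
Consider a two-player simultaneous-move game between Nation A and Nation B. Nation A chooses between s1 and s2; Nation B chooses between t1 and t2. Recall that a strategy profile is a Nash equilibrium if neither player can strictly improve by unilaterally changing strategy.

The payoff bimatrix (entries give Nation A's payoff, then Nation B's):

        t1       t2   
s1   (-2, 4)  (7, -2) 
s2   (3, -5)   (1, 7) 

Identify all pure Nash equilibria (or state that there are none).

(s1, t1): Nation A prefers s2 (3 > -2) — not an equilibrium.
(s1, t2): Nation B prefers t1 (4 > -2) — not an equilibrium.
(s2, t1): Nation B prefers t2 (7 > -5) — not an equilibrium.
(s2, t2): Nation A prefers s1 (7 > 1) — not an equilibrium.

none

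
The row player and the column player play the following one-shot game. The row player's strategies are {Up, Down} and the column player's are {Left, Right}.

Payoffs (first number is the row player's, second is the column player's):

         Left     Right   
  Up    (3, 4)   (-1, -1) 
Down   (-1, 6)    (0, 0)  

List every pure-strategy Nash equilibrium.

(Up, Left): the row player gets 3 ≥ -1 from Down, and the column player gets 4 ≥ -1 from Right — Nash equilibrium.
(Up, Right): the row player prefers Down (0 > -1); the column player prefers Left (4 > -1) — not an equilibrium.
(Down, Left): the row player prefers Up (3 > -1) — not an equilibrium.
(Down, Right): the column player prefers Left (6 > 0) — not an equilibrium.

(Up, Left)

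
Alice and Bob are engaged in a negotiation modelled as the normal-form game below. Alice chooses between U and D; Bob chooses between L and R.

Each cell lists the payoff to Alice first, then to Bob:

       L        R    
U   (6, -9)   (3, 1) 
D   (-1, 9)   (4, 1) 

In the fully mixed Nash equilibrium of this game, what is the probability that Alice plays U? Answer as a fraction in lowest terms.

Let x be the probability that Alice plays U. In a completely mixed equilibrium, Bob must be indifferent between L and R.
Bob's expected payoff from L is −9x + 9(1−x); from R it is x + (1−x).
Setting these equal: −18x + 9 = 1, so x = 4/9.

4/9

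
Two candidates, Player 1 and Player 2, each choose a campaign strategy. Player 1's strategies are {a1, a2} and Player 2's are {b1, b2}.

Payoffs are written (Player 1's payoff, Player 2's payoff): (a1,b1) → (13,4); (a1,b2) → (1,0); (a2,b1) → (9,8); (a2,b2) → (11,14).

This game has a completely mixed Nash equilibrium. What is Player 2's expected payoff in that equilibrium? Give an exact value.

First find p, the probability Player 1 plays a1, from Player 2's indifference between b1 and b2: 4p + 8(1−p) = 14(1−p), giving p = 3/5.
Since Player 2 is indifferent in equilibrium, Player 2's expected payoff equals the payoff from either column against (3/5, 2/5). Using b1: 4(3/5) + 8(2/5) = 28/5.

28/5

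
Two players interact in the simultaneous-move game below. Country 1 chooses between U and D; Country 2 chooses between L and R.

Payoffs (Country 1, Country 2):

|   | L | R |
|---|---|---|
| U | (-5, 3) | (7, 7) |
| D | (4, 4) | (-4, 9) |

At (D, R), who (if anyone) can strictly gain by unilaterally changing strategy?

Country 1 at (D, R) earns -4; deviating to U yields 7 — a strict improvement.
Country 2 earns 9; deviating to L yields 4 — not better.
Only Country 1 has a strictly profitable deviation.

Country 1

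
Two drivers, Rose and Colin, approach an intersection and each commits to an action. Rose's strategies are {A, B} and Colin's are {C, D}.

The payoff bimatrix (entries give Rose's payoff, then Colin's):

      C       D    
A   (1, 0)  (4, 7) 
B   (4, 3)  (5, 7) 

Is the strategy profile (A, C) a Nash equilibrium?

No

At (A, C), Rose earns 1; switching to B would give 4, so Rose would deviate.
Colin earns 0; switching to D would give 7, so Colin would deviate.
Since at least one player can profitably deviate, this is not a Nash equilibrium.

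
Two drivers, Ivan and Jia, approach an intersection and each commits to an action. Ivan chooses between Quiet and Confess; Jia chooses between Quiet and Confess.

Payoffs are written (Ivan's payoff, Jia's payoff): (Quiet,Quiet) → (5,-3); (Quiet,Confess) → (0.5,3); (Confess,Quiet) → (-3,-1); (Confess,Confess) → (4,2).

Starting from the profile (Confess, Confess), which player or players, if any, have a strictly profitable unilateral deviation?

Ivan at (Confess, Confess) earns 4; deviating to Quiet yields 0.5 — not better.
Jia earns 2; deviating to Quiet yields -1 — not better.
Neither player can strictly improve; the profile is a Nash equilibrium.

Neither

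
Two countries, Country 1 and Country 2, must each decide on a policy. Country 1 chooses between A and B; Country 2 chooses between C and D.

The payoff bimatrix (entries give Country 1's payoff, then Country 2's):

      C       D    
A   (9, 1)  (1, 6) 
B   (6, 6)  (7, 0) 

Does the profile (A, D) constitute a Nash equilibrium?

At (A, D), Country 1 earns 1; switching to B would give 7, so Country 1 would deviate.
Country 2 earns 6; switching to C would give 1, so Country 2 has no profitable deviation.
Since at least one player can profitably deviate, this is not a Nash equilibrium.

No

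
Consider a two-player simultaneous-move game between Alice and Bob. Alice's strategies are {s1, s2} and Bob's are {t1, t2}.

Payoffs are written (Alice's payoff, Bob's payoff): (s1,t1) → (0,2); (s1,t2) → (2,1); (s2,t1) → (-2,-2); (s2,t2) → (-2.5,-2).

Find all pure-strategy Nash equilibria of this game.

(s1, t1): Alice gets 0 ≥ -2 from s2, and Bob gets 2 ≥ 1 from t2 — Nash equilibrium.
(s1, t2): Bob prefers t1 (2 > 1) — not an equilibrium.
(s2, t1): Alice prefers s1 (0 > -2) — not an equilibrium.
(s2, t2): Alice prefers s1 (2 > -2.5) — not an equilibrium.

(s1, t1)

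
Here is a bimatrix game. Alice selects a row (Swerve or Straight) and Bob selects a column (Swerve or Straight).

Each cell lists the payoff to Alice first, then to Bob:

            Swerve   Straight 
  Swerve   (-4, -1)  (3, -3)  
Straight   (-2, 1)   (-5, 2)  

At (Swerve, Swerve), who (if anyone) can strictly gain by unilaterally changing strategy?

Alice at (Swerve, Swerve) earns -4; deviating to Straight yields -2 — a strict improvement.
Bob earns -1; deviating to Straight yields -3 — not better.
Only Alice has a strictly profitable deviation.

Alice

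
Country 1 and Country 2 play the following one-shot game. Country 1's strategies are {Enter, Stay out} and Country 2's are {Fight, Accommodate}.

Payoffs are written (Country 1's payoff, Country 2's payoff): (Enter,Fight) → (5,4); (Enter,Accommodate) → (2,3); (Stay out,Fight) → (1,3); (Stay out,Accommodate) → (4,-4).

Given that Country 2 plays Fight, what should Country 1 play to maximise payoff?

Against Fight, Country 1 earns 5 from Enter and 1 from Stay out.
So Enter is the best response.

Enter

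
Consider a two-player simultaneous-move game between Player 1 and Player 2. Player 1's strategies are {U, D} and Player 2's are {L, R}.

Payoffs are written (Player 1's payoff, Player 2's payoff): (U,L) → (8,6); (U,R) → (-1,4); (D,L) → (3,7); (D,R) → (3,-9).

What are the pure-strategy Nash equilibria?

(U, L): Player 1 gets 8 ≥ 3 from D, and Player 2 gets 6 ≥ 4 from R — Nash equilibrium.
(U, R): Player 1 prefers D (3 > -1); Player 2 prefers L (6 > 4) — not an equilibrium.
(D, L): Player 1 prefers U (8 > 3) — not an equilibrium.
(D, R): Player 2 prefers L (7 > -9) — not an equilibrium.

(U, L)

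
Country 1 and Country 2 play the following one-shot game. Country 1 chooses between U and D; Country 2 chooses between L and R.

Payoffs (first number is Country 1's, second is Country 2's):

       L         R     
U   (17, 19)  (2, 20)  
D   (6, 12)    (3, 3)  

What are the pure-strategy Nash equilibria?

none

(U, L): Country 2 prefers R (20 > 19) — not an equilibrium.
(U, R): Country 1 prefers D (3 > 2) — not an equilibrium.
(D, L): Country 1 prefers U (17 > 6) — not an equilibrium.
(D, R): Country 2 prefers L (12 > 3) — not an equilibrium.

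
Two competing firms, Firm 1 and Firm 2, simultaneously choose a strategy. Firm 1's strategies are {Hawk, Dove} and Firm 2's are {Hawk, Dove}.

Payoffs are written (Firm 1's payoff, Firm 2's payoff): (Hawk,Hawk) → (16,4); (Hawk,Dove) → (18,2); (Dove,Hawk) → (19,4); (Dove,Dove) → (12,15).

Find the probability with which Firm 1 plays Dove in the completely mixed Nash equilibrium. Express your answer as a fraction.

Let p be the probability that Firm 1 plays Hawk. In a completely mixed equilibrium, Firm 2 must be indifferent between Hawk and Dove.
Firm 2's expected payoff from Hawk is 4p + 4(1−p); from Dove it is 2p + 15(1−p).
Setting these equal: 4 = −13p + 15, so p = 11/13.
Therefore Firm 1 plays Dove with probability 1 − 11/13 = 2/13.

2/13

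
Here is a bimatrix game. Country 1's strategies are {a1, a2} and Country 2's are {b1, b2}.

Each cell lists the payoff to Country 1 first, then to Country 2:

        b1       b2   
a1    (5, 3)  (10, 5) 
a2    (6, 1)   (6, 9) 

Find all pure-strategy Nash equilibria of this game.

(a1, b1): Country 1 prefers a2 (6 > 5); Country 2 prefers b2 (5 > 3) — not an equilibrium.
(a1, b2): Country 1 gets 10 ≥ 6 from a2, and Country 2 gets 5 ≥ 3 from b1 — Nash equilibrium.
(a2, b1): Country 2 prefers b2 (9 > 1) — not an equilibrium.
(a2, b2): Country 1 prefers a1 (10 > 6) — not an equilibrium.

(a1, b2)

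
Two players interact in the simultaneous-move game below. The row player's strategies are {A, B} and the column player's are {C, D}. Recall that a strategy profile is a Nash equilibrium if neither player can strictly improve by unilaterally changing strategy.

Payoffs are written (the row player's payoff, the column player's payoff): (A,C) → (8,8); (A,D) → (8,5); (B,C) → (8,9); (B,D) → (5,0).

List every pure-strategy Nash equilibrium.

(A, C): the row player gets 8 ≥ 8 from B, and the column player gets 8 ≥ 5 from D — Nash equilibrium.
(A, D): the column player prefers C (8 > 5) — not an equilibrium.
(B, C): the row player gets 8 ≥ 8 from A, and the column player gets 9 ≥ 0 from D — Nash equilibrium.
(B, D): the row player prefers A (8 > 5); the column player prefers C (9 > 0) — not an equilibrium.

(A, C) and (B, C)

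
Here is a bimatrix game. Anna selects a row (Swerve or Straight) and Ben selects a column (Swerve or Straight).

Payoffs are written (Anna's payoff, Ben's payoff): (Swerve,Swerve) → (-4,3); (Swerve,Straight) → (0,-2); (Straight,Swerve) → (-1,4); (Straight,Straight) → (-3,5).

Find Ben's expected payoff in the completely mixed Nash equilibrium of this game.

23/6

First find x, the probability Anna plays Swerve, from Ben's indifference between Swerve and Straight: 3x + 4(1−x) = −2x + 5(1−x), giving x = 1/6.
Since Ben is indifferent in equilibrium, Ben's expected payoff equals the payoff from either column against (1/6, 5/6). Using Swerve: 3(1/6) + 4(5/6) = 23/6.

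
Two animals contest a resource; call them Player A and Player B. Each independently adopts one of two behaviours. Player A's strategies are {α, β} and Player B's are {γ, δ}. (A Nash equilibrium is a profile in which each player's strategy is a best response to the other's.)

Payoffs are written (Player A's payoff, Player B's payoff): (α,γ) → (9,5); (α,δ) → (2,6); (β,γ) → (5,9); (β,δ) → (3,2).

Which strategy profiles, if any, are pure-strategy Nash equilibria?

(α, γ): Player B prefers δ (6 > 5) — not an equilibrium.
(α, δ): Player A prefers β (3 > 2) — not an equilibrium.
(β, γ): Player A prefers α (9 > 5) — not an equilibrium.
(β, δ): Player B prefers γ (9 > 2) — not an equilibrium.

none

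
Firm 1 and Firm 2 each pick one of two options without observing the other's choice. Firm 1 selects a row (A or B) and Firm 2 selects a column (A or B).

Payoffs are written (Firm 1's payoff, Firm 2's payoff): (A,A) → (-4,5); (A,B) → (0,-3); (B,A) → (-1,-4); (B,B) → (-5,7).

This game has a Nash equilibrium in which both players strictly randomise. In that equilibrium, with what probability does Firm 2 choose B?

3/8

Let q be the probability that Firm 2 plays A. In a completely mixed equilibrium, Firm 1 must be indifferent between A and B.
Firm 1's expected payoff from A is −4q; from B it is −q − 5(1−q).
Setting these equal: −4q = 4q − 5, so q = 5/8.
Therefore Firm 2 plays B with probability 1 − 5/8 = 3/8.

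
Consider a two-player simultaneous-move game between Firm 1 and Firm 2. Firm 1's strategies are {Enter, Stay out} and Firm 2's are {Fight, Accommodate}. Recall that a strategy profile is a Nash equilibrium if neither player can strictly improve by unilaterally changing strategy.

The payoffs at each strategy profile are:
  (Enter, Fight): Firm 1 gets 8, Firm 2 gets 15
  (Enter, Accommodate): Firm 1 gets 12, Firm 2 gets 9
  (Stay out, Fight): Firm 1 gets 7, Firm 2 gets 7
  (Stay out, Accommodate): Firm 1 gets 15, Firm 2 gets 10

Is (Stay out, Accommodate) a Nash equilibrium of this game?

At (Stay out, Accommodate), Firm 1 earns 15; switching to Enter would give 12, so Firm 1 has no profitable deviation.
Firm 2 earns 10; switching to Fight would give 7, so Firm 2 has no profitable deviation.
Neither player can gain by a unilateral deviation, so this profile is a Nash equilibrium.

Yes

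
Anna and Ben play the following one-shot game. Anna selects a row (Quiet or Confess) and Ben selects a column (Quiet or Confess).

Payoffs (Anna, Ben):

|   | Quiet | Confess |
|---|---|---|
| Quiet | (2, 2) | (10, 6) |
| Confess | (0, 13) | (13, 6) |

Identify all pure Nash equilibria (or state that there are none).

(Quiet, Quiet): Ben prefers Confess (6 > 2) — not an equilibrium.
(Quiet, Confess): Anna prefers Confess (13 > 10) — not an equilibrium.
(Confess, Quiet): Anna prefers Quiet (2 > 0) — not an equilibrium.
(Confess, Confess): Ben prefers Quiet (13 > 6) — not an equilibrium.

none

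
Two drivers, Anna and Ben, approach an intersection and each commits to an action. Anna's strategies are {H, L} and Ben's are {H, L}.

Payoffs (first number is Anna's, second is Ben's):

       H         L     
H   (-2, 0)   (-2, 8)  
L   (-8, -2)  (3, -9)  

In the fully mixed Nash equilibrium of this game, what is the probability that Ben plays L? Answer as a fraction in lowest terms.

6/11

Let q be the probability that Ben plays H. In a completely mixed equilibrium, Anna must be indifferent between H and L.
Anna's expected payoff from H is −2q − 2(1−q); from L it is −8q + 3(1−q).
Setting these equal: -2 = −11q + 3, so q = 5/11.
Therefore Ben plays L with probability 1 − 5/11 = 6/11.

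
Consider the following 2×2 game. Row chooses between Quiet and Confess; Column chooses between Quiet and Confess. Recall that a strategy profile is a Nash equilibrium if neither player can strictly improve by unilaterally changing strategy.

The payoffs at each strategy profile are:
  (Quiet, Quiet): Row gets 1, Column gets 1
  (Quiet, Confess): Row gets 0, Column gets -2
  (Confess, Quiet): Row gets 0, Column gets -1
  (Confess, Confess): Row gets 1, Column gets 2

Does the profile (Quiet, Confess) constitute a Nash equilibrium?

No

At (Quiet, Confess), Row earns 0; switching to Confess would give 1, so Row would deviate.
Column earns -2; switching to Quiet would give 1, so Column would deviate.
Since at least one player can profitably deviate, this is not a Nash equilibrium.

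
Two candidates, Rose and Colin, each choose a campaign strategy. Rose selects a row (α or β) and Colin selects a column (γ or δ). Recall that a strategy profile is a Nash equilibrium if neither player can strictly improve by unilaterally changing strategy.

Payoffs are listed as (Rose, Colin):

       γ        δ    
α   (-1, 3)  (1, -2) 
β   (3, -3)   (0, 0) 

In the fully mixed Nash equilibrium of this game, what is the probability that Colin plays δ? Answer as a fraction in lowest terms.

Let c be the probability that Colin plays γ. In a completely mixed equilibrium, Rose must be indifferent between α and β.
Rose's expected payoff from α is −c + (1−c); from β it is 3c.
Setting these equal: −2c + 1 = 3c, so c = 1/5.
Therefore Colin plays δ with probability 1 − 1/5 = 4/5.

4/5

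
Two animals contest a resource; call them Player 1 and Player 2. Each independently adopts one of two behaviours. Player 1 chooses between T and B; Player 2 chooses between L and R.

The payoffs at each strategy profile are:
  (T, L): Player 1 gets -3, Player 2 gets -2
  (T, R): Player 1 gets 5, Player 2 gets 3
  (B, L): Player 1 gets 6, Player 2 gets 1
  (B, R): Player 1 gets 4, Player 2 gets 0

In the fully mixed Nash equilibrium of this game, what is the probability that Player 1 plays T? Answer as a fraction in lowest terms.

Let r be the probability that Player 1 plays T. In a completely mixed equilibrium, Player 2 must be indifferent between L and R.
Player 2's expected payoff from L is −2r + (1−r); from R it is 3r.
Setting these equal: −3r + 1 = 3r, so r = 1/6.

1/6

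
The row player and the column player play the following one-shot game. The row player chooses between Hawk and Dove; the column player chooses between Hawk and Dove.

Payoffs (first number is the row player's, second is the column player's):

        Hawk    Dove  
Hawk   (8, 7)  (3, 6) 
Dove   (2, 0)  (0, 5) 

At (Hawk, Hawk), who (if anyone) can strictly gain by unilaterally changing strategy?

The row player at (Hawk, Hawk) earns 8; deviating to Dove yields 2 — not better.
The column player earns 7; deviating to Dove yields 6 — not better.
Neither player can strictly improve; the profile is a Nash equilibrium.

Neither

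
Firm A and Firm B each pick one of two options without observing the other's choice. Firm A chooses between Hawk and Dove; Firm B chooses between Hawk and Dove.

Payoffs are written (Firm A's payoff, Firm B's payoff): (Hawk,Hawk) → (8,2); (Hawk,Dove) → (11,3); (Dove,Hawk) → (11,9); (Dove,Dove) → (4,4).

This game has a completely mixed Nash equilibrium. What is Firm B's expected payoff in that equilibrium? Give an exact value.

19/6

First find p, the probability Firm A plays Hawk, from Firm B's indifference between Hawk and Dove: 2p + 9(1−p) = 3p + 4(1−p), giving p = 5/6.
Since Firm B is indifferent in equilibrium, Firm B's expected payoff equals the payoff from either column against (5/6, 1/6). Using Hawk: 2(5/6) + 9(1/6) = 19/6.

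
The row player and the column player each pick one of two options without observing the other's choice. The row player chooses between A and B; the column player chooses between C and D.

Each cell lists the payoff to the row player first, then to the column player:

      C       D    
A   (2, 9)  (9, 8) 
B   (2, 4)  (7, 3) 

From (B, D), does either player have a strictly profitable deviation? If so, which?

The row player at (B, D) earns 7; deviating to A yields 9 — a strict improvement.
The column player earns 3; deviating to C yields 4 — a strict improvement.
Both the row player and the column player have strictly profitable deviations.

Both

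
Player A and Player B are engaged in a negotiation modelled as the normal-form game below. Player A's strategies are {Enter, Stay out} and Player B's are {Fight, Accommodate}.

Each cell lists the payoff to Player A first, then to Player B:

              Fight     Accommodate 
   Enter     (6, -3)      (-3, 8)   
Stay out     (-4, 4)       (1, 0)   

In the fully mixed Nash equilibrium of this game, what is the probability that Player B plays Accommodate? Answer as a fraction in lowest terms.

Let c be the probability that Player B plays Fight. In a completely mixed equilibrium, Player A must be indifferent between Enter and Stay out.
Player A's expected payoff from Enter is 6c − 3(1−c); from Stay out it is −4c + (1−c).
Setting these equal: 9c − 3 = −5c + 1, so c = 2/7.
Therefore Player B plays Accommodate with probability 1 − 2/7 = 5/7.

5/7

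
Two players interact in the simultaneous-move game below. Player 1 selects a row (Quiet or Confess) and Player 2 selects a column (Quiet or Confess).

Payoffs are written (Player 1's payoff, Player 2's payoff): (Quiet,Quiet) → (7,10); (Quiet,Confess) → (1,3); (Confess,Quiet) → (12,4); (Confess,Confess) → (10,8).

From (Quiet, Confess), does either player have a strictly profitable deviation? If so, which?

Player 1 at (Quiet, Confess) earns 1; deviating to Confess yields 10 — a strict improvement.
Player 2 earns 3; deviating to Quiet yields 10 — a strict improvement.
Both Player 1 and Player 2 have strictly profitable deviations.

Both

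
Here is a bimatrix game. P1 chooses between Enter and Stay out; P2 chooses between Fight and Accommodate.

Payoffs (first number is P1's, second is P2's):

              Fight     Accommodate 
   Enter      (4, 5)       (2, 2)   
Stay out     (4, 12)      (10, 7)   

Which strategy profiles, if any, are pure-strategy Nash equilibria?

(Enter, Fight) and (Stay out, Fight)

(Enter, Fight): P1 gets 4 ≥ 4 from Stay out, and P2 gets 5 ≥ 2 from Accommodate — Nash equilibrium.
(Enter, Accommodate): P1 prefers Stay out (10 > 2); P2 prefers Fight (5 > 2) — not an equilibrium.
(Stay out, Fight): P1 gets 4 ≥ 4 from Enter, and P2 gets 12 ≥ 7 from Accommodate — Nash equilibrium.
(Stay out, Accommodate): P2 prefers Fight (12 > 7) — not an equilibrium.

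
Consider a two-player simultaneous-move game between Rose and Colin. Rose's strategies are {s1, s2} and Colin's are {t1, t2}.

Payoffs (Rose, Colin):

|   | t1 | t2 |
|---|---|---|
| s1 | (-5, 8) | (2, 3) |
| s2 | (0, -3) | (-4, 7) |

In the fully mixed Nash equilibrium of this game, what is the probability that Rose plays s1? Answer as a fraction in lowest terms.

Let x be the probability that Rose plays s1. In a completely mixed equilibrium, Colin must be indifferent between t1 and t2.
Colin's expected payoff from t1 is 8x − 3(1−x); from t2 it is 3x + 7(1−x).
Setting these equal: 11x − 3 = −4x + 7, so x = 2/3.

2/3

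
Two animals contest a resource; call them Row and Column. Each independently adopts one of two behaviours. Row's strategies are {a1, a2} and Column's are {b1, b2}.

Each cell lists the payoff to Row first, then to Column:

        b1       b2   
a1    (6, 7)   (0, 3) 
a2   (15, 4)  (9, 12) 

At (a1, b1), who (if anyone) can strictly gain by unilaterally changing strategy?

Row

Row at (a1, b1) earns 6; deviating to a2 yields 15 — a strict improvement.
Column earns 7; deviating to b2 yields 3 — not better.
Only Row has a strictly profitable deviation.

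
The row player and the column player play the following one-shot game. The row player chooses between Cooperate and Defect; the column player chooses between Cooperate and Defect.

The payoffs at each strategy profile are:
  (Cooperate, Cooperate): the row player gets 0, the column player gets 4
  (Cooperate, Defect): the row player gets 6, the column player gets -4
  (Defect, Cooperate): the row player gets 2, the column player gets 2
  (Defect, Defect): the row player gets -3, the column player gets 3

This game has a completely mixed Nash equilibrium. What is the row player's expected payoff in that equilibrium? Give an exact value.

12/11

First find q, the probability the column player plays Cooperate, from the row player's indifference between Cooperate and Defect: 6(1−q) = 2q − 3(1−q), giving q = 9/11.
Since the row player is indifferent in equilibrium, the row player's expected payoff equals the payoff from either row against (9/11, 2/11). Using Cooperate: 6(2/11) = 12/11.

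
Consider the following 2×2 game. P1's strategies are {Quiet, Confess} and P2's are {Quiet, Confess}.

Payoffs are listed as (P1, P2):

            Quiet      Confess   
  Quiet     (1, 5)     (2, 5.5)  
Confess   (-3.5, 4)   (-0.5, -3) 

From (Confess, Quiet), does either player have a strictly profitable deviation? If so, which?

P1

P1 at (Confess, Quiet) earns -3.5; deviating to Quiet yields 1 — a strict improvement.
P2 earns 4; deviating to Confess yields -3 — not better.
Only P1 has a strictly profitable deviation.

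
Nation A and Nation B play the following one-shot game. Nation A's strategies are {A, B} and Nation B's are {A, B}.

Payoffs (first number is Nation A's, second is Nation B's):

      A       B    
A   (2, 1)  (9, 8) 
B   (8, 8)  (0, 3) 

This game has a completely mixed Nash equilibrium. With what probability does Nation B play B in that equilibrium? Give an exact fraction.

2/5

Let c be the probability that Nation B plays A. In a completely mixed equilibrium, Nation A must be indifferent between A and B.
Nation A's expected payoff from A is 2c + 9(1−c); from B it is 8c.
Setting these equal: −7c + 9 = 8c, so c = 3/5.
Therefore Nation B plays B with probability 1 − 3/5 = 2/5.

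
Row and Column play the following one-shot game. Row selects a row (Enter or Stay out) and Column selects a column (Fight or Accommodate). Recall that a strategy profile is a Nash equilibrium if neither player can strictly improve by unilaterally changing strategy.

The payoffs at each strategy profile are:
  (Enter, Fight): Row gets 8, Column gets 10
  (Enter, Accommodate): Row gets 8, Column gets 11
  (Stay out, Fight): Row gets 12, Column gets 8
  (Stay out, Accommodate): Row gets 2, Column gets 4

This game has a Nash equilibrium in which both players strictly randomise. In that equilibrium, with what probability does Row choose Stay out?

1/5

Let x be the probability that Row plays Enter. In a completely mixed equilibrium, Column must be indifferent between Fight and Accommodate.
Column's expected payoff from Fight is 10x + 8(1−x); from Accommodate it is 11x + 4(1−x).
Setting these equal: 2x + 8 = 7x + 4, so x = 4/5.
Therefore Row plays Stay out with probability 1 − 4/5 = 1/5.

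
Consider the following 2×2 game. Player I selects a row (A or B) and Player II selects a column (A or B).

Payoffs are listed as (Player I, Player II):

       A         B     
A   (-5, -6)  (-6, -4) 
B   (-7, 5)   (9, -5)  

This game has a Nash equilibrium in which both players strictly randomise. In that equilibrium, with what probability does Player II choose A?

Let c be the probability that Player II plays A. In a completely mixed equilibrium, Player I must be indifferent between A and B.
Player I's expected payoff from A is −5c − 6(1−c); from B it is −7c + 9(1−c).
Setting these equal: c − 6 = −16c + 9, so c = 15/17.

15/17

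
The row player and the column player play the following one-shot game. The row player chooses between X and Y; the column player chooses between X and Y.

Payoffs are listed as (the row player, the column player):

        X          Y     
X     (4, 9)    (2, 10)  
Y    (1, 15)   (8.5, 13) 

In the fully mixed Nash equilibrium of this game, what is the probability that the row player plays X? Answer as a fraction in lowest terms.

2/3

Let x be the probability that the row player plays X. In a completely mixed equilibrium, the column player must be indifferent between X and Y.
The column player's expected payoff from X is 9x + 15(1−x); from Y it is 10x + 13(1−x).
Setting these equal: −6x + 15 = −3x + 13, so x = 2/3.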